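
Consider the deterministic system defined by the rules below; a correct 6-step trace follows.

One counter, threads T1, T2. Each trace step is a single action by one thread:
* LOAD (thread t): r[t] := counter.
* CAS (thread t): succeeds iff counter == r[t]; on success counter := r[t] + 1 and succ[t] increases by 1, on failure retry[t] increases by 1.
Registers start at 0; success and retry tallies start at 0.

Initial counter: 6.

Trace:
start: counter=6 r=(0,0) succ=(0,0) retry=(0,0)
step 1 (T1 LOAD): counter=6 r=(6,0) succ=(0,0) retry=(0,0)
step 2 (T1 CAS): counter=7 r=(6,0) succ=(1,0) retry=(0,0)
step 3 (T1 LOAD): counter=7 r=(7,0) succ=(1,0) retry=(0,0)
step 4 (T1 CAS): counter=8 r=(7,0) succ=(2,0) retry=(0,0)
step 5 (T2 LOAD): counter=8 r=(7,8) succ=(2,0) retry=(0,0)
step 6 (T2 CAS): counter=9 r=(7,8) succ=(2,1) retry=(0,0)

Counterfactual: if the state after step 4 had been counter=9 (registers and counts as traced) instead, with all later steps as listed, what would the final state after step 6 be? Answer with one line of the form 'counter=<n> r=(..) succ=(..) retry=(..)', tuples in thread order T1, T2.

state after step 4 := counter=9 r=(7,0) succ=(2,0) retry=(0,0)
step 5 (T2 LOAD): counter=9 r=(7,9) succ=(2,0) retry=(0,0)
step 6 (T2 CAS): counter=10 r=(7,9) succ=(2,1) retry=(0,0)

counter=10 r=(7,9) succ=(2,1) retry=(0,0)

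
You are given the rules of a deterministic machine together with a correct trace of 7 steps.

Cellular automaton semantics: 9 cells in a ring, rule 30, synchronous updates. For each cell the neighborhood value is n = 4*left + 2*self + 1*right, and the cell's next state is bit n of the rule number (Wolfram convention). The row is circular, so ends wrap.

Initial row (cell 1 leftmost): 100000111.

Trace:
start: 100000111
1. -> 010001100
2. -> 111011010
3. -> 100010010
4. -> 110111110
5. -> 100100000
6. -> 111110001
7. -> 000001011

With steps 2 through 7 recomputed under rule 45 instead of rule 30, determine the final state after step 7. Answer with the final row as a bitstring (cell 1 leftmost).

(re-executing steps 2..7 under rule 45; state before step 2: 010001100)
2. -> 010101001
3. -> 111111001
4. -> 000000001
5. -> 011111101
6. -> 110000011
7. -> 000111010

000111010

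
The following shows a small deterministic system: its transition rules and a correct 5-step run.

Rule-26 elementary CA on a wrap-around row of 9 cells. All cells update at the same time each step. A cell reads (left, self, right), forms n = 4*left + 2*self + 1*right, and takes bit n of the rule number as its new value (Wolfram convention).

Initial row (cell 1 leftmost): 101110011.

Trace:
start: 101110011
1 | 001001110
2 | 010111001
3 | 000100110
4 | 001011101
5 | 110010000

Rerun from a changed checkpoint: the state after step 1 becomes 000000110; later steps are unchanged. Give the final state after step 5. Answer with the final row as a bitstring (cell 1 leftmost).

000100000

state after step 1 := 000000110
2 | 000001101
3 | 100011000
4 | 010110101
5 | 000100000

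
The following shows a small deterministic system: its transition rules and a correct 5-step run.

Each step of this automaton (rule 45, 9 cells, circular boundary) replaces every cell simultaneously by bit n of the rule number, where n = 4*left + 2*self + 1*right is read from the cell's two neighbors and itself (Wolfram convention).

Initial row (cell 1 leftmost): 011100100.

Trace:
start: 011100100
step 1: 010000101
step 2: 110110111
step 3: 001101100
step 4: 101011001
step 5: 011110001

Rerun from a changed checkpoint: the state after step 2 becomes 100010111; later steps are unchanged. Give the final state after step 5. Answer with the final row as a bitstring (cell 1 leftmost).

011000101

state after step 2 := 100010111
step 3: 001011100
step 4: 101110001
step 5: 011000101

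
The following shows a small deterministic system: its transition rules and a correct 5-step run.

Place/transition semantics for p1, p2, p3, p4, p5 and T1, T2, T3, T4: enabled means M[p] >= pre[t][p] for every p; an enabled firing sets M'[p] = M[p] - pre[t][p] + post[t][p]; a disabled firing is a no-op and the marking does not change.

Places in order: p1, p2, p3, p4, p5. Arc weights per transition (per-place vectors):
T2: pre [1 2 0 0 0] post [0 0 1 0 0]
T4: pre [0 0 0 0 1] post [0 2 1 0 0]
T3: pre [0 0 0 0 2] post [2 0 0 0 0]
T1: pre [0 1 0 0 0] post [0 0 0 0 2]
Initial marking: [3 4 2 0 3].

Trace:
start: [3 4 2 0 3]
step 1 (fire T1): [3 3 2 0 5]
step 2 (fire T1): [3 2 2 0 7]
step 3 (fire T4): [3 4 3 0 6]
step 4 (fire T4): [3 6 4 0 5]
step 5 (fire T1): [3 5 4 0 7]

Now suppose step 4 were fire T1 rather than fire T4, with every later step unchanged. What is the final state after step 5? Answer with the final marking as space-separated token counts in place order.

3 2 3 0 10

(re-executing from step 4 with the substitution; state before step 4: [3 4 3 0 6])
step 4 (fire T1): [3 3 3 0 8]
step 5 (fire T1): [3 2 3 0 10]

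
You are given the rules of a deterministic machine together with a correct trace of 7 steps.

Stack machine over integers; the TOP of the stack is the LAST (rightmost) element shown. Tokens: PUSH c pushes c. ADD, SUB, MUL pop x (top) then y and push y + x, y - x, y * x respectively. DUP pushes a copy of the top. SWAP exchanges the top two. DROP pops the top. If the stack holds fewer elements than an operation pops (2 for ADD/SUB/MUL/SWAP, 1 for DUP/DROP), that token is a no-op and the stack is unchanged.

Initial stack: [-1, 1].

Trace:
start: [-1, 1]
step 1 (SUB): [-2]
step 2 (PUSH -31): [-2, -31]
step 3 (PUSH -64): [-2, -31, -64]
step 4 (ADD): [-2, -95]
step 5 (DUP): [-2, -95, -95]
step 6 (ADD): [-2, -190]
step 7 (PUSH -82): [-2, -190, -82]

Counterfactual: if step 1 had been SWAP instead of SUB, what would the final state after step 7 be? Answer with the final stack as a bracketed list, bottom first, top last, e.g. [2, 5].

[1, -1, -190, -82]

(re-executing from step 1 with the substitution; state before step 1: [-1, 1])
step 1 (SWAP): [1, -1]
step 2 (PUSH -31): [1, -1, -31]
step 3 (PUSH -64): [1, -1, -31, -64]
step 4 (ADD): [1, -1, -95]
step 5 (DUP): [1, -1, -95, -95]
step 6 (ADD): [1, -1, -190]
step 7 (PUSH -82): [1, -1, -190, -82]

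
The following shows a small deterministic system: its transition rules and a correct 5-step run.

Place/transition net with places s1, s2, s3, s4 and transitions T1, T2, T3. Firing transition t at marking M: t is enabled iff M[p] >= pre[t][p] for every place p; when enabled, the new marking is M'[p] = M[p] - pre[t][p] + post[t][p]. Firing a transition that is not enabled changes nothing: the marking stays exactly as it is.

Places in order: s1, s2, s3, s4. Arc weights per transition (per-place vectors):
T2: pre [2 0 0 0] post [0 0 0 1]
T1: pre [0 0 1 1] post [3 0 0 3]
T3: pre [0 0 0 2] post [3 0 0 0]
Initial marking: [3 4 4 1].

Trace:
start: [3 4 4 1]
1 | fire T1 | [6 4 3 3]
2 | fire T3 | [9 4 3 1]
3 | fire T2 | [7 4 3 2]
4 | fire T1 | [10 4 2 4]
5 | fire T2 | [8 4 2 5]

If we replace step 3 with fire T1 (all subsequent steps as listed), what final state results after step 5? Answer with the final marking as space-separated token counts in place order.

(re-executing from step 3 with the substitution; state before step 3: [9 4 3 1])
3 | fire T1 | [12 4 2 3]
4 | fire T1 | [15 4 1 5]
5 | fire T2 | [13 4 1 6]

13 4 1 6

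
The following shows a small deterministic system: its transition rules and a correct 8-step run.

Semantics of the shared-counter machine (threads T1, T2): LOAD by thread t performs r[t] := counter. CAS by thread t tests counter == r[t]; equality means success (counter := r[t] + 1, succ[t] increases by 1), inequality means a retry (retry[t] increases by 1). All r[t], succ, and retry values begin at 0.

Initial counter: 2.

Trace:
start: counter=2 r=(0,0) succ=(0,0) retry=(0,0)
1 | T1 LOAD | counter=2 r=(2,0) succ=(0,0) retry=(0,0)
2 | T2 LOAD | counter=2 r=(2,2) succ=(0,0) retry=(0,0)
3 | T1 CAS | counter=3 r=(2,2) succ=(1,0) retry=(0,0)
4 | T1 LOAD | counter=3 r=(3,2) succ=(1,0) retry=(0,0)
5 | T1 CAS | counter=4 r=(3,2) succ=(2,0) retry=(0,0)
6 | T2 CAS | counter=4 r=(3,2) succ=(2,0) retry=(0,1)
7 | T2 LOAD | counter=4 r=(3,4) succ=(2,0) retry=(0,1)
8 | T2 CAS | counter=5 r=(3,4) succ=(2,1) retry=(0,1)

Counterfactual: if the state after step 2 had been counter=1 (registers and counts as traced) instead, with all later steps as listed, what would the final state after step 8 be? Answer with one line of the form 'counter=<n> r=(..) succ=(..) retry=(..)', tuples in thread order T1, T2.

counter=4 r=(1,3) succ=(1,2) retry=(1,0)

state after step 2 := counter=1 r=(2,2) succ=(0,0) retry=(0,0)
3 | T1 CAS | counter=1 r=(2,2) succ=(0,0) retry=(1,0)
4 | T1 LOAD | counter=1 r=(1,2) succ=(0,0) retry=(1,0)
5 | T1 CAS | counter=2 r=(1,2) succ=(1,0) retry=(1,0)
6 | T2 CAS | counter=3 r=(1,2) succ=(1,1) retry=(1,0)
7 | T2 LOAD | counter=3 r=(1,3) succ=(1,1) retry=(1,0)
8 | T2 CAS | counter=4 r=(1,3) succ=(1,2) retry=(1,0)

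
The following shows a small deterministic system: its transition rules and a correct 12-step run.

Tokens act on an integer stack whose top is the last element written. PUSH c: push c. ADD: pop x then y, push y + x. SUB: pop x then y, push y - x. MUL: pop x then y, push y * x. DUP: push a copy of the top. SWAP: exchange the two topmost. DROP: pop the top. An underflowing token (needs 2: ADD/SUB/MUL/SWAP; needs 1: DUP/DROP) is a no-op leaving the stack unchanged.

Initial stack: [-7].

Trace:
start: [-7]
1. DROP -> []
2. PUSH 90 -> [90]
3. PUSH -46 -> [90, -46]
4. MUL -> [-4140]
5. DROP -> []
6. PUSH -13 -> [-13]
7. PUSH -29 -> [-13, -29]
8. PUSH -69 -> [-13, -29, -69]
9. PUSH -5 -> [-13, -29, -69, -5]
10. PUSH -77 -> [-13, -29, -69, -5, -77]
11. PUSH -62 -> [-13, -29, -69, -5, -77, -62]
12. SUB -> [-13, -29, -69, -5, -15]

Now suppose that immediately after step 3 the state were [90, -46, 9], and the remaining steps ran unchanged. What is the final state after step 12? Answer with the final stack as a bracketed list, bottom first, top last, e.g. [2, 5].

[90, -13, -29, -69, -5, -15]

state after step 3 := [90, -46, 9]
4. MUL -> [90, -414]
5. DROP -> [90]
6. PUSH -13 -> [90, -13]
7. PUSH -29 -> [90, -13, -29]
8. PUSH -69 -> [90, -13, -29, -69]
9. PUSH -5 -> [90, -13, -29, -69, -5]
10. PUSH -77 -> [90, -13, -29, -69, -5, -77]
11. PUSH -62 -> [90, -13, -29, -69, -5, -77, -62]
12. SUB -> [90, -13, -29, -69, -5, -15]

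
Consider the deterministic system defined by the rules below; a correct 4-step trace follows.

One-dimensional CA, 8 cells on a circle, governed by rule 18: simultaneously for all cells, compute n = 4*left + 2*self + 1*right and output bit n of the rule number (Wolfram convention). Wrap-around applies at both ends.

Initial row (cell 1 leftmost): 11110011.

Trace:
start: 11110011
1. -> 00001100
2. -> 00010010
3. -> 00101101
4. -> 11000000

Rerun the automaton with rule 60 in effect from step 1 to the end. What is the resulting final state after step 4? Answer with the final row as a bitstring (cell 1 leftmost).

11001100

(re-executing steps 1..4 under rule 60; state before step 1: 11110011)
1. -> 00001010
2. -> 00001111
3. -> 10001000
4. -> 11001100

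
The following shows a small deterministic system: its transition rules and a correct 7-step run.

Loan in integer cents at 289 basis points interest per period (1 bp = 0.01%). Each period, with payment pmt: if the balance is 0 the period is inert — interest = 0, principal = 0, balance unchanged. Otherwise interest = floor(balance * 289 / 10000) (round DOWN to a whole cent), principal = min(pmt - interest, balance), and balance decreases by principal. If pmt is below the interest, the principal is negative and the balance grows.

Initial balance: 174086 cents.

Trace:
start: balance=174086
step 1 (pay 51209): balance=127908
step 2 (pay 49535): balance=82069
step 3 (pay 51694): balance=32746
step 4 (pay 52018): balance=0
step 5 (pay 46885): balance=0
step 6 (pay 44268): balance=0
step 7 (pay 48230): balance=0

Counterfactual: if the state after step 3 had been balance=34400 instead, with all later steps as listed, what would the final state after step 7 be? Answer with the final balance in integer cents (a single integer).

0

state after step 3 := balance=34400
step 4 (pay 52018): balance=0
step 5 (pay 46885): balance=0
step 6 (pay 44268): balance=0
step 7 (pay 48230): balance=0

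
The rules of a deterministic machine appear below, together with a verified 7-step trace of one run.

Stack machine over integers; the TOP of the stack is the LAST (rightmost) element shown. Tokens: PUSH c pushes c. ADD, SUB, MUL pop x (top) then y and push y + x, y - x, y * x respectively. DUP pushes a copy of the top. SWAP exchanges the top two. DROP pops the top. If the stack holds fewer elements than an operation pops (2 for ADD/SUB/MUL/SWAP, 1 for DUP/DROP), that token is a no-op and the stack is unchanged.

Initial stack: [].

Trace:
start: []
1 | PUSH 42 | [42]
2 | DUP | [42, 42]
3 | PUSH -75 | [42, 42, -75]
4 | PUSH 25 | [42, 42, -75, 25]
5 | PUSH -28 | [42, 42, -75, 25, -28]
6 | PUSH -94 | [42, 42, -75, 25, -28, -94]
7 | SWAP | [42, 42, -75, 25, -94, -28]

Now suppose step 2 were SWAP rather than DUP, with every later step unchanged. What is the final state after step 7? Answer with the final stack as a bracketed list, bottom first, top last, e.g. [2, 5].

(re-executing from step 2 with the substitution; state before step 2: [42])
2 | SWAP | [42]
3 | PUSH -75 | [42, -75]
4 | PUSH 25 | [42, -75, 25]
5 | PUSH -28 | [42, -75, 25, -28]
6 | PUSH -94 | [42, -75, 25, -28, -94]
7 | SWAP | [42, -75, 25, -94, -28]

[42, -75, 25, -94, -28]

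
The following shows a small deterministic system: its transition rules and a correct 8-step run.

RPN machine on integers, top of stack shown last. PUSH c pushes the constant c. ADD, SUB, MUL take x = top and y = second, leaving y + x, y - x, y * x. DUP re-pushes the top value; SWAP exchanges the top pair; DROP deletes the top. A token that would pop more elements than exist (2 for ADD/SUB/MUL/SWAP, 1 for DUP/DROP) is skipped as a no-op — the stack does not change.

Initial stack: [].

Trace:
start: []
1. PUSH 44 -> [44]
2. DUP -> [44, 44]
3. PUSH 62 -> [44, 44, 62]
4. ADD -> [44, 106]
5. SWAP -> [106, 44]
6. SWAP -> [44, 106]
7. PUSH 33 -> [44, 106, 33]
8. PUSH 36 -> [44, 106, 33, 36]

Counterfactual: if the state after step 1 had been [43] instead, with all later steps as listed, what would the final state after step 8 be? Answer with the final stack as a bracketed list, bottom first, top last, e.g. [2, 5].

[43, 105, 33, 36]

state after step 1 := [43]
2. DUP -> [43, 43]
3. PUSH 62 -> [43, 43, 62]
4. ADD -> [43, 105]
5. SWAP -> [105, 43]
6. SWAP -> [43, 105]
7. PUSH 33 -> [43, 105, 33]
8. PUSH 36 -> [43, 105, 33, 36]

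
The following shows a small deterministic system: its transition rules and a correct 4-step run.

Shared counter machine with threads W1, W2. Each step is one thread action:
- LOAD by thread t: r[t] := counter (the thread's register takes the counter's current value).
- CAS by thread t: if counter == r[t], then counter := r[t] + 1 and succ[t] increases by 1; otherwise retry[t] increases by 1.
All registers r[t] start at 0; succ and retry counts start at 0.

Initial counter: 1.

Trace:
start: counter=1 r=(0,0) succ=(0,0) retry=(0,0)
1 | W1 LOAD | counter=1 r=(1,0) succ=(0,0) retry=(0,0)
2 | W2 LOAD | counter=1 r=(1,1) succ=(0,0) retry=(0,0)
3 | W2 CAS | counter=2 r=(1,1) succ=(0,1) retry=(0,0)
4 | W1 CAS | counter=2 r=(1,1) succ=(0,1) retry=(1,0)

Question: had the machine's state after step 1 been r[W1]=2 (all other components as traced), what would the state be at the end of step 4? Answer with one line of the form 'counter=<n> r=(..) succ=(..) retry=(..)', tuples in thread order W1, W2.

state after step 1 := counter=1 r=(2,0) succ=(0,0) retry=(0,0)
2 | W2 LOAD | counter=1 r=(2,1) succ=(0,0) retry=(0,0)
3 | W2 CAS | counter=2 r=(2,1) succ=(0,1) retry=(0,0)
4 | W1 CAS | counter=3 r=(2,1) succ=(1,1) retry=(0,0)

counter=3 r=(2,1) succ=(1,1) retry=(0,0)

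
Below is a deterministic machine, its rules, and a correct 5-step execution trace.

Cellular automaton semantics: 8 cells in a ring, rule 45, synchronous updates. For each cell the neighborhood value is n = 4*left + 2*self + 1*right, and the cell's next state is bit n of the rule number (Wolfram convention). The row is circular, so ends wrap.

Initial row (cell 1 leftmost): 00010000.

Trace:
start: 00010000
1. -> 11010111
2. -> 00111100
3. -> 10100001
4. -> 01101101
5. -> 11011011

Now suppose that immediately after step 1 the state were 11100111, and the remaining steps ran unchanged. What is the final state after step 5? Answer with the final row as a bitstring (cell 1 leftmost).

state after step 1 := 11100111
2. -> 00000100
3. -> 11110101
4. -> 00001111
5. -> 01101000

01101000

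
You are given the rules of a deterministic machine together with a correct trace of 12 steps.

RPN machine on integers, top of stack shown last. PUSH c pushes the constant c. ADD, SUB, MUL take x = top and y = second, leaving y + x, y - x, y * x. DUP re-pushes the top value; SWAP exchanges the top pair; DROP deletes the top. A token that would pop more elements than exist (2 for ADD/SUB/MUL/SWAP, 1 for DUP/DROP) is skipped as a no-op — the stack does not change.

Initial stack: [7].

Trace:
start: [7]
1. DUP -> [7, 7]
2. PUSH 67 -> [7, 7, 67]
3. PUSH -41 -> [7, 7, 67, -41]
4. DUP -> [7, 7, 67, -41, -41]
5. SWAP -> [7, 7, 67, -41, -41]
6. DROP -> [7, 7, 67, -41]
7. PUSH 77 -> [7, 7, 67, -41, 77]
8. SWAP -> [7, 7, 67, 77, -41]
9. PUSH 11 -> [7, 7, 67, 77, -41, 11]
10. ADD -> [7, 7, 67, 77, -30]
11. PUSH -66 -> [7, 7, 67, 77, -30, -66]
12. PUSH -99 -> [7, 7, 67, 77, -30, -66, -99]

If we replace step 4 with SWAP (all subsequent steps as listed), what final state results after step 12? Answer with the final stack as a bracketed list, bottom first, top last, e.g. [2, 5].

[7, 7, 77, 78, -66, -99]

(re-executing from step 4 with the substitution; state before step 4: [7, 7, 67, -41])
4. SWAP -> [7, 7, -41, 67]
5. SWAP -> [7, 7, 67, -41]
6. DROP -> [7, 7, 67]
7. PUSH 77 -> [7, 7, 67, 77]
8. SWAP -> [7, 7, 77, 67]
9. PUSH 11 -> [7, 7, 77, 67, 11]
10. ADD -> [7, 7, 77, 78]
11. PUSH -66 -> [7, 7, 77, 78, -66]
12. PUSH -99 -> [7, 7, 77, 78, -66, -99]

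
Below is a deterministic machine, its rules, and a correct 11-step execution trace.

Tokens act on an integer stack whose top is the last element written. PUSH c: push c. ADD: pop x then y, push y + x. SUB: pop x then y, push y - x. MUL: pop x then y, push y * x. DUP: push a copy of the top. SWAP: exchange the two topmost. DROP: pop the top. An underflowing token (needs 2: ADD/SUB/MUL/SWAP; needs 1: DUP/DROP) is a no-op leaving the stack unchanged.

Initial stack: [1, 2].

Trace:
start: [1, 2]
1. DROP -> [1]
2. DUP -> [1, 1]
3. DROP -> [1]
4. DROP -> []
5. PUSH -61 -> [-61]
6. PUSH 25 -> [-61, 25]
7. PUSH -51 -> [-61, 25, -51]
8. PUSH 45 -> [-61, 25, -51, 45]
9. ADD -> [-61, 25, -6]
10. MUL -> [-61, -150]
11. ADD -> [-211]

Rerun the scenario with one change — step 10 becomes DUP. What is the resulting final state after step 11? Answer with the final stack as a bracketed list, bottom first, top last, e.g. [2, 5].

(re-executing from step 10 with the substitution; state before step 10: [-61, 25, -6])
10. DUP -> [-61, 25, -6, -6]
11. ADD -> [-61, 25, -12]

[-61, 25, -12]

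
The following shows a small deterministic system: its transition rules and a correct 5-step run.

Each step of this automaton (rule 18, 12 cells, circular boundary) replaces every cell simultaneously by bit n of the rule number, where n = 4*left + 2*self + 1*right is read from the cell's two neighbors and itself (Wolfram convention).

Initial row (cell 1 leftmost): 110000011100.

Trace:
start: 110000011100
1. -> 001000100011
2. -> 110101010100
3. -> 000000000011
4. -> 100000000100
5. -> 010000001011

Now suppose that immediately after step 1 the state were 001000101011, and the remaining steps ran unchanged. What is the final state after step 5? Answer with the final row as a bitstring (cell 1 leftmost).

state after step 1 := 001000101011
2. -> 110101000000
3. -> 000000100001
4. -> 100001010010
5. -> 010010001100

010010001100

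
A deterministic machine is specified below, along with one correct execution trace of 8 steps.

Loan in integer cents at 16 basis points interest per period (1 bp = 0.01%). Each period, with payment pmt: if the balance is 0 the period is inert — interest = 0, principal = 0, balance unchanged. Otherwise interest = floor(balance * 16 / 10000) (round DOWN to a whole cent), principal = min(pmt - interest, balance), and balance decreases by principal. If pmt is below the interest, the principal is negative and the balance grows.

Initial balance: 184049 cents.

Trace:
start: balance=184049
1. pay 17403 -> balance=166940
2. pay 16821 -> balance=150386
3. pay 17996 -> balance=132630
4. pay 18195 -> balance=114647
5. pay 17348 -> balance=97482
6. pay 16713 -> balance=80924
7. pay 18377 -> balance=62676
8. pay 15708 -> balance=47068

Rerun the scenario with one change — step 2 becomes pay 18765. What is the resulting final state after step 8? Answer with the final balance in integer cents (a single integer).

45106

(re-executing from step 2 with the substitution; state before step 2: balance=166940)
2. pay 18765 -> balance=148442
3. pay 17996 -> balance=130683
4. pay 18195 -> balance=112697
5. pay 17348 -> balance=95529
6. pay 16713 -> balance=78968
7. pay 18377 -> balance=60717
8. pay 15708 -> balance=45106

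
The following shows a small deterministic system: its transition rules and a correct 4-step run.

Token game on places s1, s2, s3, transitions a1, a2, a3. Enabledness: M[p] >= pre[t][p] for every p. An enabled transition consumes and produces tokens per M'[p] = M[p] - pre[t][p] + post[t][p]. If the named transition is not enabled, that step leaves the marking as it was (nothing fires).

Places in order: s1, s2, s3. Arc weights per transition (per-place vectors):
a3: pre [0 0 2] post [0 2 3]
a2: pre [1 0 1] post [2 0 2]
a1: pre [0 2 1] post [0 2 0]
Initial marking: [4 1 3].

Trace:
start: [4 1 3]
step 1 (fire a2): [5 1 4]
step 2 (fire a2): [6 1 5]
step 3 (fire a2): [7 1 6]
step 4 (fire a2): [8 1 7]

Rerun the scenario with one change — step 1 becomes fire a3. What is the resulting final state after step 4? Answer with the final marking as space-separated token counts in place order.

7 3 7

(re-executing from step 1 with the substitution; state before step 1: [4 1 3])
step 1 (fire a3): [4 3 4]
step 2 (fire a2): [5 3 5]
step 3 (fire a2): [6 3 6]
step 4 (fire a2): [7 3 7]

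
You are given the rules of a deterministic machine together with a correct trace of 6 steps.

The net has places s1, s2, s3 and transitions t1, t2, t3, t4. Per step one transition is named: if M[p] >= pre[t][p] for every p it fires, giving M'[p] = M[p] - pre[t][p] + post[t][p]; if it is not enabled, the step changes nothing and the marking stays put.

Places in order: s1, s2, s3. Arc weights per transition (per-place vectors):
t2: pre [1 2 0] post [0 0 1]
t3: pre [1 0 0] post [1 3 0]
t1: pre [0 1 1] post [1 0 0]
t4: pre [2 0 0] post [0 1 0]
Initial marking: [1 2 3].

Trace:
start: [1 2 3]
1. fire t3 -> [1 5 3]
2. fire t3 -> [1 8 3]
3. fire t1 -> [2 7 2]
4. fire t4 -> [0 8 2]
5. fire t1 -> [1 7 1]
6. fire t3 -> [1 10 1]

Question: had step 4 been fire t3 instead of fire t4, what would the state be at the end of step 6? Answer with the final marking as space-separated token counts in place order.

3 12 1

(re-executing from step 4 with the substitution; state before step 4: [2 7 2])
4. fire t3 -> [2 10 2]
5. fire t1 -> [3 9 1]
6. fire t3 -> [3 12 1]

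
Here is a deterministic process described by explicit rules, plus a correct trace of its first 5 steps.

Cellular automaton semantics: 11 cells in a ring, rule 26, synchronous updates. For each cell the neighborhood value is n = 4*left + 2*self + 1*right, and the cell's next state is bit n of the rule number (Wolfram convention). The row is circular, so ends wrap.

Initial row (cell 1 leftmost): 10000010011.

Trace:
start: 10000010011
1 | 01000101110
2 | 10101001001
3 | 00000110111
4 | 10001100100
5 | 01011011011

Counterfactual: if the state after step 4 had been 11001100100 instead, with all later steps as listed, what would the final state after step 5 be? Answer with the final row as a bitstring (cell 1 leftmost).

state after step 4 := 11001100100
5 | 10111011011

10111011011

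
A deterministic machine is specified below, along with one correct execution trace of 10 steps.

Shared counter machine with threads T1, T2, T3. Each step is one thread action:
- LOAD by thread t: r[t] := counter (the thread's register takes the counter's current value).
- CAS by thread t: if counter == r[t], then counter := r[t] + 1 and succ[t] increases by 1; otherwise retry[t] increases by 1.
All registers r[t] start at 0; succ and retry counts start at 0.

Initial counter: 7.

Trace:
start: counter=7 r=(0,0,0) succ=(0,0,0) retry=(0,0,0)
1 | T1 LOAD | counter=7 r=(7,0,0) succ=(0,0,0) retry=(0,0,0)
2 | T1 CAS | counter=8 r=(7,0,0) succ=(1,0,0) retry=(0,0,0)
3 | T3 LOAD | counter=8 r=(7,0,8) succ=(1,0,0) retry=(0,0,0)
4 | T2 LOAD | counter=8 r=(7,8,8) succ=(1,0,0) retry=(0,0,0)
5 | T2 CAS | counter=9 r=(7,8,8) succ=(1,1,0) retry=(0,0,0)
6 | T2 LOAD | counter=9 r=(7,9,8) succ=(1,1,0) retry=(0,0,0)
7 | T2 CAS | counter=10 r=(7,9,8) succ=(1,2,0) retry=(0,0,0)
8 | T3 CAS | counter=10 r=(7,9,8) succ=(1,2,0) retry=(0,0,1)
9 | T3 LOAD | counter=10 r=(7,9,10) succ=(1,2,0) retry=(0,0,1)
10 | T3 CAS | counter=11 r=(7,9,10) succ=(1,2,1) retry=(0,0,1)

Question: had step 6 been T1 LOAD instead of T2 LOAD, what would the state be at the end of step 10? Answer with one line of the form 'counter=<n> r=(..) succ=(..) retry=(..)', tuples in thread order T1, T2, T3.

(re-executing from step 6 with the substitution; state before step 6: counter=9 r=(7,8,8) succ=(1,1,0) retry=(0,0,0))
6 | T1 LOAD | counter=9 r=(9,8,8) succ=(1,1,0) retry=(0,0,0)
7 | T2 CAS | counter=9 r=(9,8,8) succ=(1,1,0) retry=(0,1,0)
8 | T3 CAS | counter=9 r=(9,8,8) succ=(1,1,0) retry=(0,1,1)
9 | T3 LOAD | counter=9 r=(9,8,9) succ=(1,1,0) retry=(0,1,1)
10 | T3 CAS | counter=10 r=(9,8,9) succ=(1,1,1) retry=(0,1,1)

counter=10 r=(9,8,9) succ=(1,1,1) retry=(0,1,1)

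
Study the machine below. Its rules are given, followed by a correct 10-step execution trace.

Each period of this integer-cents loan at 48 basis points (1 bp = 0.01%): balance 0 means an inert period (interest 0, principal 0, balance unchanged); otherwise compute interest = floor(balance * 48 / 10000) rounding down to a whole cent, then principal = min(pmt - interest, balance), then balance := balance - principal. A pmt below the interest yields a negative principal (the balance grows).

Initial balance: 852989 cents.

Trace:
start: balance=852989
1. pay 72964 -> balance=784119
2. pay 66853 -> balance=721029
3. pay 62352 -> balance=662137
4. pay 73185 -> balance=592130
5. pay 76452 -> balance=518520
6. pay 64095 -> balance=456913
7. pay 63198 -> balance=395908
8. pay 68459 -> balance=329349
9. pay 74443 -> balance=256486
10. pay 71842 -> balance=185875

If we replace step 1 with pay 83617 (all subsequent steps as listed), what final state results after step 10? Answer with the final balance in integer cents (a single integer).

(re-executing from step 1 with the substitution; state before step 1: balance=852989)
1. pay 83617 -> balance=773466
2. pay 66853 -> balance=710325
3. pay 62352 -> balance=651382
4. pay 73185 -> balance=581323
5. pay 76452 -> balance=507661
6. pay 64095 -> balance=446002
7. pay 63198 -> balance=384944
8. pay 68459 -> balance=318332
9. pay 74443 -> balance=245416
10. pay 71842 -> balance=174751

174751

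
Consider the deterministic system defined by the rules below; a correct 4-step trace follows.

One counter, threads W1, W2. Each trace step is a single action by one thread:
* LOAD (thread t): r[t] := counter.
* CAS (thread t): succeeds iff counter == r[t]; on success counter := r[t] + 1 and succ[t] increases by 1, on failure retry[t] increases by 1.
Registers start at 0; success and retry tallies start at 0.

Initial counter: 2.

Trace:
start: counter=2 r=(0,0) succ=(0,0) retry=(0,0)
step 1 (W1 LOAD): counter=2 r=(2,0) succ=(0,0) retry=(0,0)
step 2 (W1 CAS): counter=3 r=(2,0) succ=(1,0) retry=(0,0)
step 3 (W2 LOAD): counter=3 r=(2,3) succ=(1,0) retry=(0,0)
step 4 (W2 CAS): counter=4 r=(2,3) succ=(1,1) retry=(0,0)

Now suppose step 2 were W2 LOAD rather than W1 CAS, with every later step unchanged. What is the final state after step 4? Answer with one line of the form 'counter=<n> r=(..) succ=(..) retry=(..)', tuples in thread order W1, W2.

counter=3 r=(2,2) succ=(0,1) retry=(0,0)

(re-executing from step 2 with the substitution; state before step 2: counter=2 r=(2,0) succ=(0,0) retry=(0,0))
step 2 (W2 LOAD): counter=2 r=(2,2) succ=(0,0) retry=(0,0)
step 3 (W2 LOAD): counter=2 r=(2,2) succ=(0,0) retry=(0,0)
step 4 (W2 CAS): counter=3 r=(2,2) succ=(0,1) retry=(0,0)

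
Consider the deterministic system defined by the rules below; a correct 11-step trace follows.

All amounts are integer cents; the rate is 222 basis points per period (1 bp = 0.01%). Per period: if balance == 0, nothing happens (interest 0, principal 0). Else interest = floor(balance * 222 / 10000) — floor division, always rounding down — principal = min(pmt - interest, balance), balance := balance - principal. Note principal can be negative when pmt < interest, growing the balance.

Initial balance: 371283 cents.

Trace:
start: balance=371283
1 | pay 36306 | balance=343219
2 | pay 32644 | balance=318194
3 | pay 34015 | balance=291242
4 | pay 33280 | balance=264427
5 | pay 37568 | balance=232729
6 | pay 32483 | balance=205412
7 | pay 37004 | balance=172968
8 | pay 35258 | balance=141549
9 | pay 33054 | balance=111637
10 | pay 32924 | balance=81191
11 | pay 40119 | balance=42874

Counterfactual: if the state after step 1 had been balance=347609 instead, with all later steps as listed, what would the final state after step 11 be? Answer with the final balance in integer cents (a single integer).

48342

state after step 1 := balance=347609
2 | pay 32644 | balance=322681
3 | pay 34015 | balance=295829
4 | pay 33280 | balance=269116
5 | pay 37568 | balance=237522
6 | pay 32483 | balance=210311
7 | pay 37004 | balance=177975
8 | pay 35258 | balance=146668
9 | pay 33054 | balance=116870
10 | pay 32924 | balance=86540
11 | pay 40119 | balance=48342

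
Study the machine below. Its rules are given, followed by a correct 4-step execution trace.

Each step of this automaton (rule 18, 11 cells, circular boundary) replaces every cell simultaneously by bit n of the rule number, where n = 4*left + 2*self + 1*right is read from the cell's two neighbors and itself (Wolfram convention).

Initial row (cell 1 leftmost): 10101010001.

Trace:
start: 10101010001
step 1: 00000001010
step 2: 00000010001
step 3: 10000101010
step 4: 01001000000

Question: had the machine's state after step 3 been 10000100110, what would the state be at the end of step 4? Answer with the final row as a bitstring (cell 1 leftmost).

state after step 3 := 10000100110
step 4: 01001011000

01001011000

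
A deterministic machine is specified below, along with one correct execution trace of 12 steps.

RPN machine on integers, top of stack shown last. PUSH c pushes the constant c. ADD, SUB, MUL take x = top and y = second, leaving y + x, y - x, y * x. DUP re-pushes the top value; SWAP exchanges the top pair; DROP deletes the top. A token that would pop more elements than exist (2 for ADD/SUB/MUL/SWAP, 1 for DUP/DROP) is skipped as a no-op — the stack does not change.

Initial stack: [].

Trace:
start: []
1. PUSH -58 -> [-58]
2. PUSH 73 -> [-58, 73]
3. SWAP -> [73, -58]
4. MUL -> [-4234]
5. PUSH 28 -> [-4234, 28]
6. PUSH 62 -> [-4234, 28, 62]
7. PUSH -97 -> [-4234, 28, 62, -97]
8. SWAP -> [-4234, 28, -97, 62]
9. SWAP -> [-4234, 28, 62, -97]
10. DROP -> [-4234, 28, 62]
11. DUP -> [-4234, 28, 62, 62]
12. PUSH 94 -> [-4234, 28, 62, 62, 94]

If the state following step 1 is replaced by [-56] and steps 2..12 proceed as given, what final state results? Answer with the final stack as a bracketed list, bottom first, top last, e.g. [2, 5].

state after step 1 := [-56]
2. PUSH 73 -> [-56, 73]
3. SWAP -> [73, -56]
4. MUL -> [-4088]
5. PUSH 28 -> [-4088, 28]
6. PUSH 62 -> [-4088, 28, 62]
7. PUSH -97 -> [-4088, 28, 62, -97]
8. SWAP -> [-4088, 28, -97, 62]
9. SWAP -> [-4088, 28, 62, -97]
10. DROP -> [-4088, 28, 62]
11. DUP -> [-4088, 28, 62, 62]
12. PUSH 94 -> [-4088, 28, 62, 62, 94]

[-4088, 28, 62, 62, 94]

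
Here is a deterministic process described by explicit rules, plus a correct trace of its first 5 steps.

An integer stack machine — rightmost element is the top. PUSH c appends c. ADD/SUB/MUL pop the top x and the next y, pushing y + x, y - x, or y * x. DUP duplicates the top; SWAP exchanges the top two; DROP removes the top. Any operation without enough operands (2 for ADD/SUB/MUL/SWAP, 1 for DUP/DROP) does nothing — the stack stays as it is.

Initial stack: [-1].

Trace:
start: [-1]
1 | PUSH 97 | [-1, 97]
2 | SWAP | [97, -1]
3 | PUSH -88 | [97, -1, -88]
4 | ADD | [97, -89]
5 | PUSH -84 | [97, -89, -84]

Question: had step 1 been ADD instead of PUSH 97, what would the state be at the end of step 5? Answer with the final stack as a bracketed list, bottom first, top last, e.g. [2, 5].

(re-executing from step 1 with the substitution; state before step 1: [-1])
1 | ADD | [-1]
2 | SWAP | [-1]
3 | PUSH -88 | [-1, -88]
4 | ADD | [-89]
5 | PUSH -84 | [-89, -84]

[-89, -84]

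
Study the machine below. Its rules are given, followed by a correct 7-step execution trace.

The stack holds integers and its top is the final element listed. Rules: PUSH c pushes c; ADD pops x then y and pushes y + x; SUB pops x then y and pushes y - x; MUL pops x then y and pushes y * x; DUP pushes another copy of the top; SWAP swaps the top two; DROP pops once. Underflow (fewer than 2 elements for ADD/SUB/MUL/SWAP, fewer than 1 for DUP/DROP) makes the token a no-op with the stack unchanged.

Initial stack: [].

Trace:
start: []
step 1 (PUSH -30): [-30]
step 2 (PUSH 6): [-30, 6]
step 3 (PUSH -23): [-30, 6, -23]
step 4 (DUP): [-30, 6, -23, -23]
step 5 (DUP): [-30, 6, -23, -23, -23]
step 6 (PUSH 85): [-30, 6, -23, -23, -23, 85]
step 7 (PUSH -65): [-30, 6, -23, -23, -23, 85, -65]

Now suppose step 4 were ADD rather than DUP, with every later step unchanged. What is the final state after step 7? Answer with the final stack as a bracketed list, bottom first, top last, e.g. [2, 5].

[-30, -17, -17, 85, -65]

(re-executing from step 4 with the substitution; state before step 4: [-30, 6, -23])
step 4 (ADD): [-30, -17]
step 5 (DUP): [-30, -17, -17]
step 6 (PUSH 85): [-30, -17, -17, 85]
step 7 (PUSH -65): [-30, -17, -17, 85, -65]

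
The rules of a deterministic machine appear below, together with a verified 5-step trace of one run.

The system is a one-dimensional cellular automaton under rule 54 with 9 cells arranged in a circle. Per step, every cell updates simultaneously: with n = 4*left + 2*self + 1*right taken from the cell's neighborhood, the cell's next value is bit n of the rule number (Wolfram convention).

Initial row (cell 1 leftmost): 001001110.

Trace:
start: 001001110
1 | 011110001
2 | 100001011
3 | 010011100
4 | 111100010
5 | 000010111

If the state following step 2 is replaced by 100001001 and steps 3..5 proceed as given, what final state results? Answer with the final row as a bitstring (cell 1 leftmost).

000010010

state after step 2 := 100001001
3 | 010011110
4 | 111100001
5 | 000010010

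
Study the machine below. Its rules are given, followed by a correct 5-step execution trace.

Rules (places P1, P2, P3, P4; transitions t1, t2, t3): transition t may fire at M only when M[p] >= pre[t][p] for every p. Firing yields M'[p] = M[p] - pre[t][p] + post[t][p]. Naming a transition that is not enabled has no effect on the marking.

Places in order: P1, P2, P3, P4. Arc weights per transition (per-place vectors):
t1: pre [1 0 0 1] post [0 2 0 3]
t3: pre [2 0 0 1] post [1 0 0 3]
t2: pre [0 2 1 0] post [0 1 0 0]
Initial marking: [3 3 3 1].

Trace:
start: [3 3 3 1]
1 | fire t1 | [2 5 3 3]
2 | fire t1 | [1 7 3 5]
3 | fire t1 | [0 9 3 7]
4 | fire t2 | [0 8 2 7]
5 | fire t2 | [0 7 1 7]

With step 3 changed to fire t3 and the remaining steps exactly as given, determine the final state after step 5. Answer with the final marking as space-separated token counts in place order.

1 5 1 5

(re-executing from step 3 with the substitution; state before step 3: [1 7 3 5])
3 | fire t3 | [1 7 3 5]
4 | fire t2 | [1 6 2 5]
5 | fire t2 | [1 5 1 5]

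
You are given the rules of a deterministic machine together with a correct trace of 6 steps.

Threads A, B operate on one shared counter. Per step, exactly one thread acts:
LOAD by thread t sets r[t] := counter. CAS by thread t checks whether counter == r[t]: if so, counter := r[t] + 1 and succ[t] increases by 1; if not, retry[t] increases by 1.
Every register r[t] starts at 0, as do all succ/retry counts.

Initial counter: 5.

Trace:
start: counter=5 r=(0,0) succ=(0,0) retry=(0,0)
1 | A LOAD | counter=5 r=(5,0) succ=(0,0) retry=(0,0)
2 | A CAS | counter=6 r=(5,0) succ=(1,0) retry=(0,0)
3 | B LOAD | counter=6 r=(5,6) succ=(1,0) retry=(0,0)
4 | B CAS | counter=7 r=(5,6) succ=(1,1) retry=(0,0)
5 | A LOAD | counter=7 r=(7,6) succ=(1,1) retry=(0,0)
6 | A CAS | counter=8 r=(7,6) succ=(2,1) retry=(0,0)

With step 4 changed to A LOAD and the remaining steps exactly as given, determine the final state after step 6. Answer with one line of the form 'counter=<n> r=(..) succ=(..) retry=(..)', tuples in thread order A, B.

(re-executing from step 4 with the substitution; state before step 4: counter=6 r=(5,6) succ=(1,0) retry=(0,0))
4 | A LOAD | counter=6 r=(6,6) succ=(1,0) retry=(0,0)
5 | A LOAD | counter=6 r=(6,6) succ=(1,0) retry=(0,0)
6 | A CAS | counter=7 r=(6,6) succ=(2,0) retry=(0,0)

counter=7 r=(6,6) succ=(2,0) retry=(0,0)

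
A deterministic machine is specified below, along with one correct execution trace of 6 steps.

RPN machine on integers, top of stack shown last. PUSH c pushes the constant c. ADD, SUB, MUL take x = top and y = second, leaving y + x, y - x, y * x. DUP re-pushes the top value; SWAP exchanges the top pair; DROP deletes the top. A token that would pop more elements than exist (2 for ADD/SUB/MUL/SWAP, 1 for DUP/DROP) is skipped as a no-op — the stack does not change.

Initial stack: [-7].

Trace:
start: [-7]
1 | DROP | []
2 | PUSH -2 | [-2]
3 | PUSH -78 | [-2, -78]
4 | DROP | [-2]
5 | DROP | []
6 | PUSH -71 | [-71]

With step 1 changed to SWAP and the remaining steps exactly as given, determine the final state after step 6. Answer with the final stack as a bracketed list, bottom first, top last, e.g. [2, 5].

(re-executing from step 1 with the substitution; state before step 1: [-7])
1 | SWAP | [-7]
2 | PUSH -2 | [-7, -2]
3 | PUSH -78 | [-7, -2, -78]
4 | DROP | [-7, -2]
5 | DROP | [-7]
6 | PUSH -71 | [-7, -71]

[-7, -71]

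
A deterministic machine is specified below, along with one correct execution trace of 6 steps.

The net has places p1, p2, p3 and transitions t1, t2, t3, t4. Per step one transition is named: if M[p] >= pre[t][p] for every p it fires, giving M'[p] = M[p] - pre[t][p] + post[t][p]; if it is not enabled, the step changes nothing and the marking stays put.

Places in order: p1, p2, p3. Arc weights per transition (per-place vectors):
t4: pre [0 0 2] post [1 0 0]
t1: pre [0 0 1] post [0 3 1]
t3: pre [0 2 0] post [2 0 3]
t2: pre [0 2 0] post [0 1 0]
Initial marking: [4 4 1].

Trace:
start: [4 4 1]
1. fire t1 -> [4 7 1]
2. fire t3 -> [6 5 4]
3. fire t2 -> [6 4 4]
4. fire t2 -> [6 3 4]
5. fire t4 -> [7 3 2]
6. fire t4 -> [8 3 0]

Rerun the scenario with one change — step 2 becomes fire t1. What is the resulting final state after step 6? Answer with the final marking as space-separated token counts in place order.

4 8 1

(re-executing from step 2 with the substitution; state before step 2: [4 7 1])
2. fire t1 -> [4 10 1]
3. fire t2 -> [4 9 1]
4. fire t2 -> [4 8 1]
5. fire t4 -> [4 8 1]
6. fire t4 -> [4 8 1]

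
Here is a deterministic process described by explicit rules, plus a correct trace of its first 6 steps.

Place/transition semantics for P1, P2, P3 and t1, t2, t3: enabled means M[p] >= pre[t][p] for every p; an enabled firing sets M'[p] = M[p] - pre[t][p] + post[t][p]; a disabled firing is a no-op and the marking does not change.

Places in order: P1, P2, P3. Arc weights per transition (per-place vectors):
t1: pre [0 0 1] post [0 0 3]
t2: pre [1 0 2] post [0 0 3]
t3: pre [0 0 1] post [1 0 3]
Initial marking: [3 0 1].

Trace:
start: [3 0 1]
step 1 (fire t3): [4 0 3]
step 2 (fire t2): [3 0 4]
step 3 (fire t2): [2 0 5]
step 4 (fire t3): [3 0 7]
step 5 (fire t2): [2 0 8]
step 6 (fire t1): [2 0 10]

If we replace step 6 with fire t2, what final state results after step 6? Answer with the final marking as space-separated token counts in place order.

1 0 9

(re-executing from step 6 with the substitution; state before step 6: [2 0 8])
step 6 (fire t2): [1 0 9]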